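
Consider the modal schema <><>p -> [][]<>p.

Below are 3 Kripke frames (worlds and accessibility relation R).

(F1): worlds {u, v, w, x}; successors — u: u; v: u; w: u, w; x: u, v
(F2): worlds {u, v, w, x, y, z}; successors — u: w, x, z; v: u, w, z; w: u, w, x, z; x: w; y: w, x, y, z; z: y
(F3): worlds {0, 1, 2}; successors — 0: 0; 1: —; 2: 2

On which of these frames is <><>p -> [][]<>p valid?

Frame correspondent (Sahlqvist): forall x forall y forall z ((x R^2 y & x R^2 z) -> exists w (y = w & zRw)) — i.e. a generalized confluence (Geach) condition.
(F1): fails — wR²w, wR²u but no t with w=t and uRt.
(F2): fails — uR²u, uR²u but no t with u=t and uRt.
(F3): holds.
Valid on: (F3).

(F3)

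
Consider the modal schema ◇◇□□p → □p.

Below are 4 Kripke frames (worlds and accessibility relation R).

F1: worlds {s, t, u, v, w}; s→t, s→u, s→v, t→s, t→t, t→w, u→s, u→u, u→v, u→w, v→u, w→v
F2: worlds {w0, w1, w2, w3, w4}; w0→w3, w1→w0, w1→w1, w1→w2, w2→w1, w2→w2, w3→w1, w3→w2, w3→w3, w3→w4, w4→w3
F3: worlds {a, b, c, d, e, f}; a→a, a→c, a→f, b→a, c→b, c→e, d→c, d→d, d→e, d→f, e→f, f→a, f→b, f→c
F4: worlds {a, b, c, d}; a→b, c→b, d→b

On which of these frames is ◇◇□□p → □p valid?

F4

This is the axiom for a generalized confluence (Geach) condition; its first-order frame correspondent is ∀x ∀y ∀z ((xR²y ∧ xRz) → ∃w (yR²w ∧ z = w)).
F1: fails — sR²v, sRt but no w* with vR²w* and t=w*.
F2: fails — w0R²w2, w0Rw3 but no w with w2R²w and w3=w.
F3: fails — aR²c, aRc but no w with cR²w and c=w.
F4: holds.
Valid on: F4.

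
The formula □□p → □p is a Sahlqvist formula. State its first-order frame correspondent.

density: ∀x ∀y (Rxy → ∃z (Rxz ∧ Rzy))

Suppose □□p→□p is valid. Take Rxy and set V(p)={w : xR²w}. Then □□p at x, so □p at x, so p at y, i.e. ∃z(Rxz∧Rzy).
Conversely, any frame satisfying ∀x ∀y (Rxy → ∃z (Rxz ∧ Rzy)) validates the schema.
So the correspondent is density.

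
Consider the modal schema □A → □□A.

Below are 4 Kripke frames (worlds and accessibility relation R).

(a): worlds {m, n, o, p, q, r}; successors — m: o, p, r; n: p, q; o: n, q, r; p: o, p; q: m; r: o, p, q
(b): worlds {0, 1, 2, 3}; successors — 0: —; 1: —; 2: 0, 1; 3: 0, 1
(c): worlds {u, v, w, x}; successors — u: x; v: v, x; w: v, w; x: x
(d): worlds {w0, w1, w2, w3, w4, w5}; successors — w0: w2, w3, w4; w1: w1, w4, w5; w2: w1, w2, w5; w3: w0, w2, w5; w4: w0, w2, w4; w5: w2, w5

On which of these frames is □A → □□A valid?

(b)

Frame correspondent (Sahlqvist): ∀x ∀y ∀z (Rxy ∧ Ryz → Rxz) — i.e. transitivity.
(a): fails — Ron and Rnp but not Rop.
(b): satisfies the condition.
(c): fails — Rwv and Rvx but not Rwx.
(d): fails — Rw1w5 and Rw5w2 but not Rw1w2.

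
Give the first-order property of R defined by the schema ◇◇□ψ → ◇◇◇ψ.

This is a Sahlqvist (Geach-type) schema ◇^2□^1ψ → □^0◇^3ψ.
Minimal-valuation argument: fix x; take any y with xR^2y and any z with xR^0z. Set V(ψ) to the set of worlds R-reachable from y in exactly 1 step. Then □^1ψ holds at y, so the antecedent holds at x; validity forces ◇^3ψ at z, giving a w with zR^3w and yR^1w.
First-order correspondent: ∀x ∀y (xR²y → ∃w (yRw ∧ xR³w)).

∀x ∀y (xR²y → ∃w (yRw ∧ xR³w))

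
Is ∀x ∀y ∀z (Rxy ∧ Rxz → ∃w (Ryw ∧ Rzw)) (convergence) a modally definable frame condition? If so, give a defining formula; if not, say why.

The condition is convergence. A defining modal formula is ◇□q → □◇q.

Definable; ◇□q → □◇q defines it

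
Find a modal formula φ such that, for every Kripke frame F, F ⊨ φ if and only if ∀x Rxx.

□ψ → ψ

A defining formula is □ψ → ψ (the T axiom).
Suppose □ψ→ψ is valid. At any x set V(ψ)={w : Rxw}. Then □ψ holds at x, so ψ holds at x, i.e. Rxx.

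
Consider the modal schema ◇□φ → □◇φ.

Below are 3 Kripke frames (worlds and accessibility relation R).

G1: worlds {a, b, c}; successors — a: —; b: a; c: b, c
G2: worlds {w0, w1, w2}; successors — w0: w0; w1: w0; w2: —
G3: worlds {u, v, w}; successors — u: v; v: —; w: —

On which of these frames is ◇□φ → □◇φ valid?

This is the axiom for convergence; its first-order frame correspondent is ∀x ∀y ∀z (Rxy ∧ Rxz → ∃w (Ryw ∧ Rzw)).
G1: fails — Rba and Rba but a and a have no common successor.
G2: satisfies the condition.
G3: fails — Ruv and Ruv but v and v have no common successor.
Valid on: G2.

G2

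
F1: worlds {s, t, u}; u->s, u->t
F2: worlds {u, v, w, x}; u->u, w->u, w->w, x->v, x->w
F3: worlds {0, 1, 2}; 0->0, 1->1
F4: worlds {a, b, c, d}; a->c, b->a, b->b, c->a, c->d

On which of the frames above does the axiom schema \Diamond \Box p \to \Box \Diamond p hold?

The schema corresponds to convergence: \forall x \forall y \forall z (Rxy \wedge Rxz \to \exists w (Ryw \wedge Rzw)).
F1: fails — Rus and Rus but s and s have no common successor.
F2: fails — Rxw and Rxv but w and v have no common successor.
F3: condition met.
F4: fails — Rbb and Rba but b and a have no common successor.

F3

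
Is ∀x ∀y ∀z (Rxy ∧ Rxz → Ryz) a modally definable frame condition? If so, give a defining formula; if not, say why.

Definable; ◇r → □◇r defines it

The condition is the Euclidean property. A defining modal formula is ◇r → □◇r.
Suppose ◇r→□◇r is valid. Take Rxy, Rxz and set V(r)={y}. Then ◇r at x, so □◇r at x, so ◇r at z, so some w with Rzw has r; w=y, i.e. Rzy. By symmetry of the argument, Ryz.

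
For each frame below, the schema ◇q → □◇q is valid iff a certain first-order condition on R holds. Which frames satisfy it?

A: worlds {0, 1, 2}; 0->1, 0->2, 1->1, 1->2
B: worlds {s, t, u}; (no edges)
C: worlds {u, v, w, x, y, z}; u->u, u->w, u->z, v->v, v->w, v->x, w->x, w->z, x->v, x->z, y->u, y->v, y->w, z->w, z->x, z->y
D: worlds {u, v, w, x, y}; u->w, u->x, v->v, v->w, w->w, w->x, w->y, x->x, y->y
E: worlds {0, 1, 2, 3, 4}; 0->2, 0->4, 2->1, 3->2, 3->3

B

Frame correspondent (Sahlqvist): ∀x ∀y ∀z (Rxy ∧ Rxz → Ryz) — i.e. the Euclidean property.
A: fails — R02 and R01 but not R21.
B: satisfies the condition.
C: fails — Ruz and Ruz but not Rzz.
D: fails — Rux and Ruw but not Rxw.
E: fails — R02 and R02 but not R22.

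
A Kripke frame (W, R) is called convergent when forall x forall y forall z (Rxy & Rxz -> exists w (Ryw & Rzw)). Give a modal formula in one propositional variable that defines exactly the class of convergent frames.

◇□r → □◇r

This is convergence; the standard corresponding axiom is .2: ◇□r → □◇r.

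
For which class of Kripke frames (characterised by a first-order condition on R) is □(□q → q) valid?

Shift-reflexivity

Suppose □(□q→q) is valid. Take Rxy and set V(q)={w : Ryw}. Then at y, □q holds; since □(□q→q) at x, □q→q at y, so q at y, i.e. Ryy.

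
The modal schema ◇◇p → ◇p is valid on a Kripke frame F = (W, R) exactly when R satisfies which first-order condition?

transitivity: ∀x ∀y ∀z (Rxy ∧ Ryz → Rxz)

Equivalently (dual form): □p → □□p.
Suppose □p→□□p is valid. Take Rxy, Ryz and set V(p)={w : Rxw}. Then □p at x, so □□p at x, so □p at y, so p at z, i.e. Rxz.
Conversely, on a frame with transitivity the schema holds at every world under every valuation.
So the correspondent is transitivity.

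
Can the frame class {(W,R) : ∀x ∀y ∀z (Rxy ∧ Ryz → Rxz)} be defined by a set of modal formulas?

Yes — defined by □r → □□r

Yes: it is transitivity, defined by the 4 schema □r → □□r.
Suppose □r→□□r is valid. Take Rxy, Ryz and set V(r)={w : Rxw}. Then □r at x, so □□r at x, so □r at y, so r at z, i.e. Rxz.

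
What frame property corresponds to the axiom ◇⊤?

Seriality

◇⊤ holds at w iff w has a successor, so frame-validity of ◇⊤ is exactly seriality. Equivalently via □ψ → ◇ψ:
Suppose □ψ→◇ψ is valid. At any x set V(ψ)=W. Then □ψ at x, so ◇ψ at x, so x has a successor.
The converse is a direct semantic check.
So the correspondent is seriality.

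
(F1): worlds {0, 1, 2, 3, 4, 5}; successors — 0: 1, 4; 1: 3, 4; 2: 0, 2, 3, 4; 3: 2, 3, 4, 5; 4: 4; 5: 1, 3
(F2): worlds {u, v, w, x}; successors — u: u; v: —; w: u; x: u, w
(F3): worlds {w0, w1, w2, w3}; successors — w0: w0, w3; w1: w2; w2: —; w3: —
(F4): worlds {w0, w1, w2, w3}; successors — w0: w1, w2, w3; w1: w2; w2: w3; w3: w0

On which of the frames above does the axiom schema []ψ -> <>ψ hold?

(F1), (F4)

The schema corresponds to seriality: forall x exists y Rxy.
(F1): satisfies the condition.
(F2): fails — world v has no successor.
(F3): fails — world w2 has no successor.
(F4): satisfies the condition.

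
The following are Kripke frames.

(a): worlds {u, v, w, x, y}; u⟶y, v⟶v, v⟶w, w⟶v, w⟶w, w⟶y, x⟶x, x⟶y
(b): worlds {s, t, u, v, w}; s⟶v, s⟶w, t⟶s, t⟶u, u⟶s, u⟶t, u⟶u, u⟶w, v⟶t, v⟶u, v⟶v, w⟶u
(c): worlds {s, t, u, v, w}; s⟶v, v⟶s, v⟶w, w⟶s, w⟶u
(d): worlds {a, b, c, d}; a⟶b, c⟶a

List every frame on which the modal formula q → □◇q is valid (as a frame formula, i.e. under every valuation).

none

Frame correspondent (Sahlqvist): ∀x ∀y (Rxy → Ryx) — i.e. symmetry.
(a): fails — Rwy but not Ryw.
(b): fails — Rus but not Rsu.
(c): fails — Rwu but not Ruw.
(d): fails — Rca but not Rac.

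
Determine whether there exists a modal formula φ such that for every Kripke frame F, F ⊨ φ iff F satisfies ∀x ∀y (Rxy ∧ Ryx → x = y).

Any modally definable frame class is closed under surjective bounded morphisms.
The 4-cycle (worlds s,t,u,v with s→t→u→v→s) is antisymmetric. Sending even-indexed worlds to • and odd-indexed worlds to ∘ is a surjective bounded morphism onto the two-world frame with •↔∘, which is not antisymmetric.
Hence antisymmetry is not modally definable.

No — not modally definable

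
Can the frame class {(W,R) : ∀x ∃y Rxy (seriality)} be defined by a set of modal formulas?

Yes — defined by □p → ◇p

The condition is seriality. A defining modal formula is □p → ◇p.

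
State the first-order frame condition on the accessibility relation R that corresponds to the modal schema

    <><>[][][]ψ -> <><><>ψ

This is a Sahlqvist (Geach-type) schema ◇^2□^3ψ → □^0◇^3ψ.
Minimal-valuation argument: fix x; take any y with xR^2y and any z with xR^0z. Set V(ψ) to the set of worlds R-reachable from y in exactly 3 steps. Then □^3ψ holds at y, so the antecedent holds at x; validity forces ◇^3ψ at z, giving a w with zR^3w and yR^3w.
First-order correspondent: forall x forall y (x R^2 y -> exists w (y R^3 w & x R^3 w)).

forall x forall y (x R^2 y -> exists w (y R^3 w & x R^3 w))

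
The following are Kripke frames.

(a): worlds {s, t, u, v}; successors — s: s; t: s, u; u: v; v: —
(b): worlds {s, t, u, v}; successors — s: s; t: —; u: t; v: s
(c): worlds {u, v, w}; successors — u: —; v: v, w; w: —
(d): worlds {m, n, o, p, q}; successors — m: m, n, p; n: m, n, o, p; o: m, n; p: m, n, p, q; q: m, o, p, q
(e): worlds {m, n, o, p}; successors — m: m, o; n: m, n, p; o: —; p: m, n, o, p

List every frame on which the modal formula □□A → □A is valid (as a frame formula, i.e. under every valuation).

The schema corresponds to density: ∀x ∀y (Rxy → ∃z (Rxz ∧ Rzy)).
(a): fails — Ruv but no z with Ruz and Rzv.
(b): fails — Rut but no z with Ruz and Rzt.
(c): condition met.
(d): condition met.
(e): condition met.
Valid on: (c), (d), (e).

(c), (d), (e)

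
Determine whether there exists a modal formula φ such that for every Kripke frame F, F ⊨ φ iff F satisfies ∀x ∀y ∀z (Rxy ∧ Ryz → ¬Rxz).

Modal frame validity is preserved under surjective bounded morphisms.
The 3-cycle (worlds a,b,c with a→b→c→a) is intransitive. Mapping every world to a single reflexive point • is a surjective bounded morphism; the reflexive point is not intransitive (R••∧R•• but R••).
So no modal formula (or set of formulas) defines exactly the intransitive frames.

No — not modally definable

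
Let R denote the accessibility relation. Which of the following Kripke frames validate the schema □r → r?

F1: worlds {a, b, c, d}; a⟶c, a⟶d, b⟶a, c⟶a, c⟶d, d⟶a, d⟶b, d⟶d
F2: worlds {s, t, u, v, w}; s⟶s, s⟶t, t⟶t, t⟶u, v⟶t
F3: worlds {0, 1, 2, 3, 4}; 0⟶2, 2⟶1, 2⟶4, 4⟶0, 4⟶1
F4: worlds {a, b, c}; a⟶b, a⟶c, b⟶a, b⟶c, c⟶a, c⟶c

none

This is the axiom for reflexivity; its first-order frame correspondent is ∀x Rxx.
F1: fails — world a does not see itself.
F2: fails — world u does not see itself.
F3: fails — world 0 does not see itself.
F4: fails — world a does not see itself.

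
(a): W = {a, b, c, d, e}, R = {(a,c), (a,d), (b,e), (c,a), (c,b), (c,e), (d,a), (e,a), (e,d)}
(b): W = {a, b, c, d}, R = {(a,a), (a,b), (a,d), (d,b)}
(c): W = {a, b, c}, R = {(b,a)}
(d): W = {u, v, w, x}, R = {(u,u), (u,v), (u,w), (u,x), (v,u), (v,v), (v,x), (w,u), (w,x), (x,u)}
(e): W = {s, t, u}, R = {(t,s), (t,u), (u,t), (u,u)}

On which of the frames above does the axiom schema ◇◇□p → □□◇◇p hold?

(c), (d)

Frame correspondent (Sahlqvist): ∀x ∀y ∀z ((xR²y ∧ xR²z) → ∃w (yRw ∧ zR²w)) — i.e. a generalized confluence (Geach) condition.
(a): fails — aR²a, aR²a but no w with aRw and aR²w.
(b): fails — aR²a, aR²b but no w with aRw and bR²w.
(c): holds.
(d): holds.
(e): fails — uR²s, uR²s but no w with sRw and sR²w.
Valid on: (c), (d).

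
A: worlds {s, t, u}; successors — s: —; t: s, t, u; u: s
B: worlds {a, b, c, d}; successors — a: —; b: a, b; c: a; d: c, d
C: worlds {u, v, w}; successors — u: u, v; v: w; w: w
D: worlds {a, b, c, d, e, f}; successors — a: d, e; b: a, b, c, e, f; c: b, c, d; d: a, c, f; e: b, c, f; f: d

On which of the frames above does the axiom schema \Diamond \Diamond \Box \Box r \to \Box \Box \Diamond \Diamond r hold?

The schema corresponds to a generalized confluence (Geach) condition: \forall x \forall y \forall z ((x R^2 y \wedge x R^2 z) \to \exists w (y R^2 w \wedge z R^2 w)).
A: fails — tR²s, tR²s but no w with sR²w and sR²w.
B: fails — bR²a, bR²a but no w with aR²w and aR²w.
C: satisfies the condition.
D: satisfies the condition.

C, D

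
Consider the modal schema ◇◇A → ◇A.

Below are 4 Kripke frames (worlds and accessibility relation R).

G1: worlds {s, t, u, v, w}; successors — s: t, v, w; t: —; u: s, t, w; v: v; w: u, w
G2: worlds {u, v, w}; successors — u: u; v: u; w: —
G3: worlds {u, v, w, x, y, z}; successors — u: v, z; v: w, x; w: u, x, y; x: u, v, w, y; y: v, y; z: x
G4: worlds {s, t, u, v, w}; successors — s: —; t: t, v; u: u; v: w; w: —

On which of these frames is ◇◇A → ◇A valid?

The schema corresponds to transitivity: ∀x ∀y ∀z (Rxy ∧ Ryz → Rxz).
G1: fails — Ruw and Rwu but not Ruu.
G2: ✓.
G3: fails — Ruv and Rvw but not Ruw.
G4: fails — Rtv and Rvw but not Rtw.

G2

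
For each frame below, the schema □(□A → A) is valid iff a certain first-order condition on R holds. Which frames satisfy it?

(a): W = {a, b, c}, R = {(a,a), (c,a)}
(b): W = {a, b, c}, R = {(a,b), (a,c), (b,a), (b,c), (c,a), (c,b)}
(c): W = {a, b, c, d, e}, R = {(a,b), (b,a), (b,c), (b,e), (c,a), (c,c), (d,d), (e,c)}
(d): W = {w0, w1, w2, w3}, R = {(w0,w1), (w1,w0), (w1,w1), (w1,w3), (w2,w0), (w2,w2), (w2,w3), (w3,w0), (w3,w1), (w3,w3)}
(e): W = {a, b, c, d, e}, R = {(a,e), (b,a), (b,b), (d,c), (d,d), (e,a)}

Frame correspondent (Sahlqvist): ∀x ∀y (Rxy → Ryy) — i.e. shift-reflexivity.
(a): condition met.
(b): fails — Rbc but not Rcc.
(c): fails — Rab but not Rbb.
(d): fails — Rw1w0 but not Rw0w0.
(e): fails — Rdc but not Rcc.

(a)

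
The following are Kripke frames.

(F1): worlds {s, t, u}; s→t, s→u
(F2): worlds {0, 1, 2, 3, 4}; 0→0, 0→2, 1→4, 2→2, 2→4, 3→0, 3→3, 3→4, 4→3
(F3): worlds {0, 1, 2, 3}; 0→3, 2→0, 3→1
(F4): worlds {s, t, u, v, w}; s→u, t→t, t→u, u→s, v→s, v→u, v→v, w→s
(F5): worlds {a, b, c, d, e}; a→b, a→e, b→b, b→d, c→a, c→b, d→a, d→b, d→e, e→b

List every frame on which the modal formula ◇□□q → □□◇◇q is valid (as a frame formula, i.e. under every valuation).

(F1), (F2), (F5)

Frame correspondent (Sahlqvist): ∀x ∀y ∀z ((xRy ∧ xR²z) → ∃w (yR²w ∧ zR²w)) — i.e. a generalized confluence (Geach) condition.
(F1): ✓.
(F2): ✓.
(F3): fails — 0R3, 0R²1 but no w with 3R²w and 1R²w.
(F4): fails — sRu, sR²s but no w* with uR²w* and sR²w*.
(F5): ✓.
Valid on: (F1), (F2), (F5).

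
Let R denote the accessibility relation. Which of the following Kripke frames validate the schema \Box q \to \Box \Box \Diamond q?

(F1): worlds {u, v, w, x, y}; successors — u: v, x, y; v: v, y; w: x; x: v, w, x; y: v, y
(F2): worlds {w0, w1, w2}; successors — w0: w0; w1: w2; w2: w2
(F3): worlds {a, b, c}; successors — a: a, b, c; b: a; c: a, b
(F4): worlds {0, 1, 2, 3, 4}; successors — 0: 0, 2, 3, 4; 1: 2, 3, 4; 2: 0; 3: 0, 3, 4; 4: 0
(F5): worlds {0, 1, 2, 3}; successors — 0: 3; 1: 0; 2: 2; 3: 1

Frame correspondent (Sahlqvist): \forall x \forall z (x R^2 z \to \exists w (xRw \wedge zRw)) — i.e. a generalized confluence (Geach) condition.
(F1): fails — wR²v but no t with wRt and vRt.
(F2): satisfies the condition.
(F3): satisfies the condition.
(F4): fails — 1R²4 but no w with 1Rw and 4Rw.
(F5): fails — 0R²1 but no w with 0Rw and 1Rw.

(F2), (F3)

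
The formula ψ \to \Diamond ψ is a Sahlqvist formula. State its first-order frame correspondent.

reflexivity

This is a form of the T axiom.
Its frame correspondent is reflexivity — \forall x Rxx.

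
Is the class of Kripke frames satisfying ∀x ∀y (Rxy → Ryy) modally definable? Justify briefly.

This is a Sahlqvist condition; the T□ axiom □(□r → r) defines it.

Yes, by □(□r → r)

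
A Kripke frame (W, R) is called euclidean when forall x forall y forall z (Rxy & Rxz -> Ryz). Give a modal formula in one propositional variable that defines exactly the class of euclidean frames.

The condition is the Euclidean property. The 5 schema ◇q → □◇q defines it.
Suppose ◇q→□◇q is valid. Take Rxy, Rxz and set V(q)={y}. Then ◇q at x, so □◇q at x, so ◇q at z, so some w with Rzw has q; w=y, i.e. Rzy. By symmetry of the argument, Ryz.

◇q → □◇q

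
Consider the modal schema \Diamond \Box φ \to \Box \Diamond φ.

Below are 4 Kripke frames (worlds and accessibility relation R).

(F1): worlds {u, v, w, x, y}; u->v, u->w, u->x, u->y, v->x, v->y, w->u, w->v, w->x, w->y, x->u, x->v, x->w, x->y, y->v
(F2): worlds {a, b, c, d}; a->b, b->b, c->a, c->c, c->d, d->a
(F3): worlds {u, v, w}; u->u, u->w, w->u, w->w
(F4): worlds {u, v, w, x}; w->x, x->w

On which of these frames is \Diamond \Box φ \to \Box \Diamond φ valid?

Frame correspondent (Sahlqvist): \forall x \forall y \forall z (Rxy \wedge Rxz \to \exists w (Ryw \wedge Rzw)) — i.e. convergence.
(F1): fails — Ruv and Ruy but v and y have no common successor.
(F2): fails — Rcc and Rca but c and a have no common successor.
(F3): holds.
(F4): holds.
Valid on: (F3), (F4).

(F3), (F4)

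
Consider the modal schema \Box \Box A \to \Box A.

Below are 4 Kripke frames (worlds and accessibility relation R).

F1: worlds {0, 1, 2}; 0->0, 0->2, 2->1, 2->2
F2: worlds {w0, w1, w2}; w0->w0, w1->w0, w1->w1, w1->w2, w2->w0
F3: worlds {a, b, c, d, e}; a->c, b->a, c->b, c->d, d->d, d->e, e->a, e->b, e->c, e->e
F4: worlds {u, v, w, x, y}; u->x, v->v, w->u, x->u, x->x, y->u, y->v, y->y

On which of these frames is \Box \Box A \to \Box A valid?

Frame correspondent (Sahlqvist): \forall x \forall y (Rxy \to \exists z (Rxz \wedge Rzy)) — i.e. density.
F1: condition met.
F2: condition met.
F3: fails — Rba but no z with Rbz and Rza.
F4: fails — Rwu but no z with Rwz and Rzu.

F1, F2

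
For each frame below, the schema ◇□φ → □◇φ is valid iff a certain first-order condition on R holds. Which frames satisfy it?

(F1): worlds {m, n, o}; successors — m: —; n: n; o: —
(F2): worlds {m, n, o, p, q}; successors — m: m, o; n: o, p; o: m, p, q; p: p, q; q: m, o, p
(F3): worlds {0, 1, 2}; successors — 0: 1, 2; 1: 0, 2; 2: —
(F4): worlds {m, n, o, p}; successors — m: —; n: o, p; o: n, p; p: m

The schema corresponds to convergence: ∀x ∀y ∀z (Rxy ∧ Rxz → ∃w (Ryw ∧ Rzw)).
(F1): ✓.
(F2): fails — Rom and Rop but m and p have no common successor.
(F3): fails — R01 and R02 but 1 and 2 have no common successor.
(F4): fails — Rno and Rnp but o and p have no common successor.

(F1)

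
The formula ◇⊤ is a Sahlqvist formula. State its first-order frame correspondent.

Seriality

◇⊤ holds at w iff w has a successor, so frame-validity of ◇⊤ is exactly seriality. Equivalently via □r → ◇r:
Suppose □r→◇r is valid. At any x set V(r)=W. Then □r at x, so ◇r at x, so x has a successor.
Conversely, on a frame with seriality the schema holds at every world under every valuation.
Frame condition: ∀x ∃y Rxy.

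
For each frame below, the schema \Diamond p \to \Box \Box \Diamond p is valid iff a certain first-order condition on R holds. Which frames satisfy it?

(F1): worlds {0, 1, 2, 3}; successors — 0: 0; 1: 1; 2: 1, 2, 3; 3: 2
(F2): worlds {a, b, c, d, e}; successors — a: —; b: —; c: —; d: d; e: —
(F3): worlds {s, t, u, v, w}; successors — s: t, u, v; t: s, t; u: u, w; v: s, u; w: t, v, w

(F2)

Frame correspondent (Sahlqvist): \forall x \forall y \forall z ((xRy \wedge x R^2 z) \to \exists w (y = w \wedge zRw)) — i.e. a generalized confluence (Geach) condition.
(F1): fails — 2R1, 2R²3 but no w with 1=w and 3Rw.
(F2): holds.
(F3): fails — sRt, sR²u but no w* with t=w* and uRw*.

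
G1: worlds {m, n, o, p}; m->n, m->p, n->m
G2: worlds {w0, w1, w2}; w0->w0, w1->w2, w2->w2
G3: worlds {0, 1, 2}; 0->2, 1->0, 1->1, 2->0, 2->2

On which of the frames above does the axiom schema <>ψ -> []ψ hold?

The schema corresponds to partial functionality: forall x forall y forall z (Rxy & Rxz -> y = z).
G1: fails — m sees both n and p.
G2: satisfies the condition.
G3: fails — 1 sees both 0 and 1.

G2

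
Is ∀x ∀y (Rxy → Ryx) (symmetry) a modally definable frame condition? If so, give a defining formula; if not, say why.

Yes: it is symmetry, defined by the B schema p → □◇p.
Suppose p→□◇p is valid. Take Rxy and set V(p)={x}. Then p at x, so □◇p at x, so ◇p at y, so some z with Ryz has p; z=x, i.e. Ryx.

Yes — defined by p → □◇p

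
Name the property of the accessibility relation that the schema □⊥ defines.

□⊥ is valid iff no world has any successor (otherwise □⊥ fails at any world with one).

emptiness of R: ∀x ∀y ¬Rxy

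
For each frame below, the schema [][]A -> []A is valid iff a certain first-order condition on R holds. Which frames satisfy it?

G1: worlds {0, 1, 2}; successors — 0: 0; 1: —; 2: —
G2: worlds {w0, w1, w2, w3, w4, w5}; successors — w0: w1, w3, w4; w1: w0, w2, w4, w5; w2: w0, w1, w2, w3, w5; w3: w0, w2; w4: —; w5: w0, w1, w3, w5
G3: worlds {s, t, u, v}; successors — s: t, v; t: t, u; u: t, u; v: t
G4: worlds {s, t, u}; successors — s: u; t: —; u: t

G1

The schema corresponds to density: forall x forall y (Rxy -> exists z (Rxz & Rzy)).
G1: satisfies the condition.
G2: fails — Rw0w1 but no z with Rw0z and Rzw1.
G3: fails — Rsv but no z with Rsz and Rzv.
G4: fails — Rsu but no z with Rsz and Rzu.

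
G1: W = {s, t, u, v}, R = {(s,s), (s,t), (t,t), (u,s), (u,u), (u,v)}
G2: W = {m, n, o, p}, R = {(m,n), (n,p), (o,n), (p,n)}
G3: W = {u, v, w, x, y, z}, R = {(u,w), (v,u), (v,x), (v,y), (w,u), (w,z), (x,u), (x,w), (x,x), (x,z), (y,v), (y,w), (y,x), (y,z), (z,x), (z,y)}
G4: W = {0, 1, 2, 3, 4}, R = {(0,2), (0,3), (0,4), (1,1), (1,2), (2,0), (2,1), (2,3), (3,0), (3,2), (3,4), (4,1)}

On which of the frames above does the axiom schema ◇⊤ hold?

G2, G3, G4

Frame correspondent (Sahlqvist): ∀x ∃y Rxy — i.e. seriality.
G1: fails — world v has no successor.
G2: satisfies the condition.
G3: satisfies the condition.
G4: satisfies the condition.
Valid on: G2, G3, G4.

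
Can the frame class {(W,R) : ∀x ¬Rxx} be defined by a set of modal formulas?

Not definable by any modal formula

Modal frame validity is preserved under surjective bounded morphisms.
The 3-cycle (worlds 0,1,2 with 0→1→2→0) is irreflexive, and the map sending every world to a single reflexive point • is a surjective bounded morphism (forth: every edge maps to (•,•); back: every world has a successor). So any modal formula valid on the 3-cycle is also valid on the reflexive point, which is not irreflexive.
Hence irreflexivity is not modally definable.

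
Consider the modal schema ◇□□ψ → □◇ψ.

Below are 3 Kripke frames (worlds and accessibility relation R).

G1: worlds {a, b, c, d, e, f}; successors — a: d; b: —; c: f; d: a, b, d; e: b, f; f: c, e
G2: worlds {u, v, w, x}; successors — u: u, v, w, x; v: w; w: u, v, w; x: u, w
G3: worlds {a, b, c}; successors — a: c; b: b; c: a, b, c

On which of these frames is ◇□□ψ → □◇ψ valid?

This is the axiom for a generalized confluence (Geach) condition; its first-order frame correspondent is ∀x ∀y ∀z ((xRy ∧ xRz) → ∃w (yR²w ∧ zRw)).
G1: fails — cRf, cRf but no w with fR²w and fRw.
G2: condition met.
G3: fails — cRb, cRa but no w with bR²w and aRw.
Valid on: G2.

G2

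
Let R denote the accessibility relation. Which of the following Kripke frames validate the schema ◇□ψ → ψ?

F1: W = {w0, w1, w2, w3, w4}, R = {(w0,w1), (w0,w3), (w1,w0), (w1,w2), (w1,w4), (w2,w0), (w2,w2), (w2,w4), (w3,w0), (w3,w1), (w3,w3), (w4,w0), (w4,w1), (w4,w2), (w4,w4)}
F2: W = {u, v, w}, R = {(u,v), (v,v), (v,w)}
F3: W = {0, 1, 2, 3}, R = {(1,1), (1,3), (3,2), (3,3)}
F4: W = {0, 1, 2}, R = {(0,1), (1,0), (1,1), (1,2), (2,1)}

Frame correspondent (Sahlqvist): ∀x ∀y (Rxy → Ryx) — i.e. symmetry.
F1: fails — Rw1w2 but not Rw2w1.
F2: fails — Ruv but not Rvu.
F3: fails — R32 but not R23.
F4: satisfies the condition.

F4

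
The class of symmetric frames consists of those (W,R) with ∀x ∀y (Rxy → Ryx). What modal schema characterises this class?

The condition is symmetry. The B schema p → □◇p defines it.

p → □◇p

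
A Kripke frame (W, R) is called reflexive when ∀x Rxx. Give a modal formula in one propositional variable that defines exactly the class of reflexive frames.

□s → s

The condition is reflexivity. The T schema □s → s defines it.
Suppose □s→s is valid. At any x set V(s)={w : Rxw}. Then □s holds at x, so s holds at x, i.e. Rxx.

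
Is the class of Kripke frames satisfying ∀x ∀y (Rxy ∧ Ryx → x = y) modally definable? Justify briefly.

Not definable by any modal formula

Any modally definable frame class is closed under surjective bounded morphisms.
The 4-cycle (worlds s,t,u,v with s→t→u→v→s) is antisymmetric. Sending even-indexed worlds to • and odd-indexed worlds to ∘ is a surjective bounded morphism onto the two-world frame with •↔∘, which is not antisymmetric.
Hence antisymmetry is not modally definable.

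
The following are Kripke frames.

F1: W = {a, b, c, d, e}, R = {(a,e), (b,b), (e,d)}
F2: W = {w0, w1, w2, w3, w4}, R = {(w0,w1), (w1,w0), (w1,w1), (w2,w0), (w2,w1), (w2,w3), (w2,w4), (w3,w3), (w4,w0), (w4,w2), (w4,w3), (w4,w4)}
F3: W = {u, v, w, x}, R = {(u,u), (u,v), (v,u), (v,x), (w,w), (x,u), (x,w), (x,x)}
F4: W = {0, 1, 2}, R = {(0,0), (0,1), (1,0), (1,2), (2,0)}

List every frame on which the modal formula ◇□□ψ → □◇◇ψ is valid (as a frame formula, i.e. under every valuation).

Frame correspondent (Sahlqvist): ∀x ∀y ∀z ((xRy ∧ xRz) → ∃w (yR²w ∧ zR²w)) — i.e. a generalized confluence (Geach) condition.
F1: fails — aRe, aRe but no w with eR²w and eR²w.
F2: fails — w2Rw0, w2Rw3 but no w with w0R²w and w3R²w.
F3: fails — xRu, xRw but no t with uR²t and wR²t.
F4: ✓.
Valid on: F4.

F4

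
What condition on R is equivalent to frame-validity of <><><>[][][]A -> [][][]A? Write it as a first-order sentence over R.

This is a Sahlqvist (Geach-type) schema ◇^3□^3A → □^3◇^0A.
First-order correspondent: forall x forall y forall z ((x R^3 y & x R^3 z) -> exists w (y R^3 w & z = w)).

forall x forall y forall z ((x R^3 y & x R^3 z) -> exists w (y R^3 w & z = w))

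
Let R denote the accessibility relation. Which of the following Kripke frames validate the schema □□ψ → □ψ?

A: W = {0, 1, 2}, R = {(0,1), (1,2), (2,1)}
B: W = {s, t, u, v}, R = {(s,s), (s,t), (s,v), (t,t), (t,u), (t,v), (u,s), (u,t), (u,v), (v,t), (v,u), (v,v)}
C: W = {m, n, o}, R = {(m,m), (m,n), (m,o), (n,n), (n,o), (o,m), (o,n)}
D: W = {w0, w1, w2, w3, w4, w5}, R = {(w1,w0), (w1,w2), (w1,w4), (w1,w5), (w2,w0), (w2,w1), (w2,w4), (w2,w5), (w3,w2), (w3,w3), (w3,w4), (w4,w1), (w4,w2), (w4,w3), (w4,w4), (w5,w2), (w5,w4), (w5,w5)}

The schema corresponds to density: ∀x ∀y (Rxy → ∃z (Rxz ∧ Rzy)).
A: fails — R12 but no z with R1z and Rz2.
B: ✓.
C: ✓.
D: ✓.

B, C, D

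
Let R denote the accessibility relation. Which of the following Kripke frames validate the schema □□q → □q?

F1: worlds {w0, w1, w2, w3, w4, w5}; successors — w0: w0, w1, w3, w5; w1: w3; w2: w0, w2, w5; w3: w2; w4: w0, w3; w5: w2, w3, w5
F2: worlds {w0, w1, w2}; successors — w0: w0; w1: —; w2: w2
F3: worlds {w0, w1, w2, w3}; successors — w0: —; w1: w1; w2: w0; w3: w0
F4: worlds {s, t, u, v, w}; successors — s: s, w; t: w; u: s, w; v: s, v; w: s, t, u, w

Frame correspondent (Sahlqvist): ∀x ∀y (Rxy → ∃z (Rxz ∧ Rzy)) — i.e. density.
F1: fails — Rw1w3 but no z with Rw1z and Rzw3.
F2: holds.
F3: fails — Rw2w0 but no z with Rw2z and Rzw0.
F4: holds.

F2, F4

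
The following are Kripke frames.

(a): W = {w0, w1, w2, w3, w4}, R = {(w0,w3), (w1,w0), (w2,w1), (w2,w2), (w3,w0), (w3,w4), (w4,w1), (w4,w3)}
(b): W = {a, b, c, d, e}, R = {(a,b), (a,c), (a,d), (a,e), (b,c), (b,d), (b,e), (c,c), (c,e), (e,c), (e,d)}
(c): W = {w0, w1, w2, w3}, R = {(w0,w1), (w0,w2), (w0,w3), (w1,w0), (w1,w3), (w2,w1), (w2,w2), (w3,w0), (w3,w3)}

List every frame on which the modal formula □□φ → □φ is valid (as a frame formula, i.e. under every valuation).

(c)

This is the axiom for density; its first-order frame correspondent is ∀x ∀y (Rxy → ∃z (Rxz ∧ Rzy)).
(a): fails — Rw1w0 but no z with Rw1z and Rzw0.
(b): fails — Rab but no z with Raz and Rzb.
(c): satisfies the condition.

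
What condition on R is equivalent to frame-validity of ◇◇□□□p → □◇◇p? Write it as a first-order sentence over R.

This is a Sahlqvist (Geach-type) schema ◇^2□^3p → □^1◇^2p.
First-order correspondent: ∀x ∀y ∀z ((xR²y ∧ xRz) → ∃w (yR³w ∧ zR²w)).

∀x ∀y ∀z ((xR²y ∧ xRz) → ∃w (yR³w ∧ zR²w))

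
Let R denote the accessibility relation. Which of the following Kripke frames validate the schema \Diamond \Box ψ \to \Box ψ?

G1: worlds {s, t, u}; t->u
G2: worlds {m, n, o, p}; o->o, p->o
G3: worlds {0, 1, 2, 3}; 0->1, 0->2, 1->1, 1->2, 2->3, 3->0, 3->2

The schema corresponds to the Euclidean property: \forall x \forall y \forall z (Rxy \wedge Rxz \to Ryz).
G1: fails — Rtu and Rtu but not Ruu.
G2: condition met.
G3: fails — R02 and R02 but not R22.
Valid on: G2.

G2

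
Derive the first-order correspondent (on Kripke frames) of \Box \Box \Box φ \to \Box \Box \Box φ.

\forall x \forall z (x R^3 z \to \exists w (x R^3 w \wedge z = w))

This is a Sahlqvist (Geach-type) schema ◇^0□^3φ → □^3◇^0φ.
Minimal-valuation argument: fix x; take any y with xR^0y and any z with xR^3z. Set V(φ) to the set of worlds R-reachable from y in exactly 3 steps. Then □^3φ holds at y, so the antecedent holds at x; validity forces ◇^0φ at z, giving a w with zR^0w and yR^3w.
First-order correspondent: \forall x \forall z (x R^3 z \to \exists w (x R^3 w \wedge z = w)).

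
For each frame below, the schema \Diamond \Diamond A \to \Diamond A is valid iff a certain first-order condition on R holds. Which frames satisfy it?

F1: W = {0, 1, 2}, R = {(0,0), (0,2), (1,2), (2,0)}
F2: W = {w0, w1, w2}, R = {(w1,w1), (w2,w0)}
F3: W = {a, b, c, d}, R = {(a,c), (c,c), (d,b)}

This is the axiom for transitivity; its first-order frame correspondent is \forall x \forall y \forall z (Rxy \wedge Ryz \to Rxz).
F1: fails — R12 and R20 but not R10.
F2: ✓.
F3: ✓.
Valid on: F2, F3.

F2, F3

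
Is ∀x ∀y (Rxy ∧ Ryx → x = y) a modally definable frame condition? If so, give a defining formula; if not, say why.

Modal frame validity is preserved under surjective bounded morphisms.
The 6-cycle (worlds w0,w1,w2,w3,w4,w5 with w0→w1→w2→w3→w4→w5→w0) is antisymmetric. Sending even-indexed worlds to s and odd-indexed worlds to t is a surjective bounded morphism onto the two-world frame with s↔t, which is not antisymmetric.
Hence antisymmetry is not modally definable.

Not definable by any modal formula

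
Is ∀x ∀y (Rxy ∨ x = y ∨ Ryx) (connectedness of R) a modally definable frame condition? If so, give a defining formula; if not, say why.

Not definable by any modal formula

Modal frame validity is preserved under disjoint unions.
Take 2 disjoint single-world reflexive frames: each is trivially connected, but their disjoint union has 2 worlds with no edge between distinct components, so it is not connected.
So the class is not modally definable.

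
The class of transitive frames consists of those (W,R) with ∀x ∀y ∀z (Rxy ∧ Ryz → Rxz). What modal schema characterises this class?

□p → □□p

A defining formula is □p → □□p (the 4 axiom).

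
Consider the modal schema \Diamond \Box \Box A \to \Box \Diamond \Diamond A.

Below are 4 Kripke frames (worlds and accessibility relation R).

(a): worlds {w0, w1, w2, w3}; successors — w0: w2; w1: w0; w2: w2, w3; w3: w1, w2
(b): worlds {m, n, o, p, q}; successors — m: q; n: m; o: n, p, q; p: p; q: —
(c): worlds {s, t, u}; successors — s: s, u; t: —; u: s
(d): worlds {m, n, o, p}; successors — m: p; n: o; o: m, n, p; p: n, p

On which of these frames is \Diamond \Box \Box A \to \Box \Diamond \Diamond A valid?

(a), (c), (d)

Frame correspondent (Sahlqvist): \forall x \forall y \forall z ((xRy \wedge xRz) \to \exists w (y R^2 w \wedge z R^2 w)) — i.e. a generalized confluence (Geach) condition.
(a): satisfies the condition.
(b): fails — mRq, mRq but no w with qR²w and qR²w.
(c): satisfies the condition.
(d): satisfies the condition.
Valid on: (a), (c), (d).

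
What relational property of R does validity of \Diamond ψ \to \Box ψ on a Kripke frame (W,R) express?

partial functionality: \forall x \forall y \forall z (Rxy \wedge Rxz \to y = z)

Suppose ◇ψ→□ψ is valid. Take Rxy, Rxz and set V(ψ)={y}. Then ◇ψ at x, so □ψ at x, so ψ at z, i.e. z=y.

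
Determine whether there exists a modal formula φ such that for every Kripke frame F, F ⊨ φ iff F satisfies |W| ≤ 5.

Modal frame validity is preserved under disjoint unions.
Any modal formula valid on each of 6 disjoint one-world frames is valid on their disjoint union (validity is preserved under disjoint unions). Each one-world frame has |W|=1≤5, but the union has |W|=6.
Hence having at most 5 worlds is not modally definable.

Not definable by any modal formula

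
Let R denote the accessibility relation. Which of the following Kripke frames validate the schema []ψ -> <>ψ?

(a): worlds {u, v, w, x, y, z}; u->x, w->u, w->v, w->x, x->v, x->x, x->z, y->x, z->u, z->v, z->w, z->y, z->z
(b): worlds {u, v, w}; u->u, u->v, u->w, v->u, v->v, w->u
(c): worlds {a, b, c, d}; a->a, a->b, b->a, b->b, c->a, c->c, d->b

(b), (c)

This is the axiom for seriality; its first-order frame correspondent is forall x exists y Rxy.
(a): fails — world v has no successor.
(b): holds.
(c): holds.
Valid on: (b), (c).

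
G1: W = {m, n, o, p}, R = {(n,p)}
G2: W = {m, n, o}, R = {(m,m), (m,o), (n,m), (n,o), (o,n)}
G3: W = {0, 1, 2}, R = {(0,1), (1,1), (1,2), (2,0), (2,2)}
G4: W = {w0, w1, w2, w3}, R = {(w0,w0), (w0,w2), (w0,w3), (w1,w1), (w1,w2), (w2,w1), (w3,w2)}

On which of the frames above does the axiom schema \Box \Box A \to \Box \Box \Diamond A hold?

Frame correspondent (Sahlqvist): \forall x \forall z (x R^2 z \to \exists w (x R^2 w \wedge zRw)) — i.e. a generalized confluence (Geach) condition.
G1: satisfies the condition.
G2: fails — oR²o but no w with oR²w and oRw.
G3: satisfies the condition.
G4: satisfies the condition.

G1, G3, G4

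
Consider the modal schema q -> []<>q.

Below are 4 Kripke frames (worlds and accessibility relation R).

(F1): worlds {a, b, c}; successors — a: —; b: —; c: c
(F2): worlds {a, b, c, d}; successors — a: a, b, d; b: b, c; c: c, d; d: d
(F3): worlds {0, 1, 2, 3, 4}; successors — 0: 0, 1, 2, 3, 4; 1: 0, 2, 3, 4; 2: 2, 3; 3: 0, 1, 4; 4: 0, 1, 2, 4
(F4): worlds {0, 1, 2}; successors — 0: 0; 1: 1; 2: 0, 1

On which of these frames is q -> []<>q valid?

(F1)

This is the axiom for symmetry; its first-order frame correspondent is forall x forall y (Rxy -> Ryx).
(F1): condition met.
(F2): fails — Rbc but not Rcb.
(F3): fails — R34 but not R43.
(F4): fails — R20 but not R02.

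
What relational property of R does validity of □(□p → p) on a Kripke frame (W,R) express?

shift-reflexivity

Suppose □(□p→p) is valid. Take Rxy and set V(p)={w : Ryw}. Then at y, □p holds; since □(□p→p) at x, □p→p at y, so p at y, i.e. Ryy.
The converse is a direct semantic check.
Frame condition: ∀x ∀y (Rxy → Ryy).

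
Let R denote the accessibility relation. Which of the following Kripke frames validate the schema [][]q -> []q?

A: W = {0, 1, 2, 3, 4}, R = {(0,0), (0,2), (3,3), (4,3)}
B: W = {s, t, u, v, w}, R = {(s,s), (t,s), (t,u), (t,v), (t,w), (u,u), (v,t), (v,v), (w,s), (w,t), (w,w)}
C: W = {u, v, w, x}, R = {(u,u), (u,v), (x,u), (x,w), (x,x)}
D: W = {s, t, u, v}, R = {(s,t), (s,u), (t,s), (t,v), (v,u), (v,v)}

This is the axiom for density; its first-order frame correspondent is forall x forall y (Rxy -> exists z (Rxz & Rzy)).
A: holds.
B: holds.
C: holds.
D: fails — Rts but no z with Rtz and Rzs.

A, B, C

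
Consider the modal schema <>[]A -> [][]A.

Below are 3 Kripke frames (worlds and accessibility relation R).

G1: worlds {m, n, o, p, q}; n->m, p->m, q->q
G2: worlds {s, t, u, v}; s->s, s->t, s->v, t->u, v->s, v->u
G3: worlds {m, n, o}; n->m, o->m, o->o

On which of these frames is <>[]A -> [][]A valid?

G1

Frame correspondent (Sahlqvist): forall x forall y forall z ((xRy & x R^2 z) -> exists w (yRw & z = w)) — i.e. a generalized confluence (Geach) condition.
G1: holds.
G2: fails — sRs, sR²u but no w with sRw and u=w.
G3: fails — oRm, oR²m but no w with mRw and m=w.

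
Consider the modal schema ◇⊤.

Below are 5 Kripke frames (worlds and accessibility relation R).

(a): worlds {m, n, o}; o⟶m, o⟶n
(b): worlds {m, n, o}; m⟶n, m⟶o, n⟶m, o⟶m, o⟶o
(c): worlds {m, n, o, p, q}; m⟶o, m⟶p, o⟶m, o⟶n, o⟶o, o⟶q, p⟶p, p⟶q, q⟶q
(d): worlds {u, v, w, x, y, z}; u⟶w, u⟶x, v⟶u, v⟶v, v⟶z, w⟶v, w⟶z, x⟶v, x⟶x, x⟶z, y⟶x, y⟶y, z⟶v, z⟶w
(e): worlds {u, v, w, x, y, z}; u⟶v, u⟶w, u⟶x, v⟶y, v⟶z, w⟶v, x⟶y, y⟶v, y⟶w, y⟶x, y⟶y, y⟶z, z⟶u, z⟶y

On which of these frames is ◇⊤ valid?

Frame correspondent (Sahlqvist): ∀x ∃y Rxy — i.e. seriality.
(a): fails — world m has no successor.
(b): condition met.
(c): fails — world n has no successor.
(d): condition met.
(e): condition met.
Valid on: (b), (d), (e).

(b), (d), (e)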